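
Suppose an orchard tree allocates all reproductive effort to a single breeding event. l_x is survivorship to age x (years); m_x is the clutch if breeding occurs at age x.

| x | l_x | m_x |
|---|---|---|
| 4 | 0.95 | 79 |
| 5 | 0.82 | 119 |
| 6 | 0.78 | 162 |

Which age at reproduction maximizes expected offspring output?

6

Expected offspring if breeding at age x = l_x × m_x:
  age 4: 0.95 × 79 = 75.050
  age 5: 0.82 × 119 = 97.580
  age 6: 0.78 × 162 = 126.360
Maximum at age 6 (126.360).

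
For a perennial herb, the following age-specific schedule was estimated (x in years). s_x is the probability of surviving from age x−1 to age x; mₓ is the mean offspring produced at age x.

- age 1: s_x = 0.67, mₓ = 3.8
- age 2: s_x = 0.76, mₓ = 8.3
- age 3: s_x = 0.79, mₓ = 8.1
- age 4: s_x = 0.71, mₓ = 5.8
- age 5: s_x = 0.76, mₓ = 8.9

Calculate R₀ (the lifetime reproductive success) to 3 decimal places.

13.619

Survivorship from birth: l_x = s_1·s_2·…·s_x.
  l_1 = 0.67000
  l_2 = 0.50920
  l_3 = 0.40227
  l_4 = 0.28561
  l_5 = 0.21706
R₀ = Σ l_x mₓ:
  age 1: 0.67000 × 3.8 = 2.5460
  age 2: 0.50920 × 8.3 = 4.2264
  age 3: 0.40227 × 8.1 = 3.2584
  age 4: 0.28561 × 5.8 = 1.6565
  age 5: 0.21706 × 8.9 = 1.9318
R₀ = 2.5460 + 4.2264 + 3.2584 + 1.6565 + 1.9318 = 13.6191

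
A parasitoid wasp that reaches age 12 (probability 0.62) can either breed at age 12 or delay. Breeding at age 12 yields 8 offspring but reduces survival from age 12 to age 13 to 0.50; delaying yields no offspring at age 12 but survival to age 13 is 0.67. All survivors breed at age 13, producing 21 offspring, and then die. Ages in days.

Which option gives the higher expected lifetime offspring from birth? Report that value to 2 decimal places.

11.47

breed at age 12: R₀ = 0.62 × (8 + 0.50 × 21) = 0.62 × 18.5000 = 11.4700
delay to age 13: R₀ = 0.62 × (0.67 × 21) = 0.62 × 14.0700 = 8.7234
Higher: breed at age 12 (11.4700).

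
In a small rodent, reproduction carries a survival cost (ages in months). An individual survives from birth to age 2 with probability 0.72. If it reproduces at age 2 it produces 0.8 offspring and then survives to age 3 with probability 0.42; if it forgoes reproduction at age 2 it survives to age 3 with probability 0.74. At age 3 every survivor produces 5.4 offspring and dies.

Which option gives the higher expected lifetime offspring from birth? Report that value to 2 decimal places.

2.88

breed at age 2: R₀ = 0.72 × (0.8 + 0.42 × 5.4) = 0.72 × 3.0680 = 2.2090
delay to age 3: R₀ = 0.72 × (0.74 × 5.4) = 0.72 × 3.9960 = 2.8771
Higher: delay to age 3 (2.8771).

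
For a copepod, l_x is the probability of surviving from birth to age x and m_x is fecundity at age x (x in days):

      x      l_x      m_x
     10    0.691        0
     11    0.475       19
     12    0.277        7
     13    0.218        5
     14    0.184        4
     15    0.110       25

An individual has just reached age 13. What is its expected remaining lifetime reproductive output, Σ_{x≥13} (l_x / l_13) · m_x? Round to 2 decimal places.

l_13 = 0.218. Conditional survival from age 13 to x is l_x / l_13.
  x=13: (0.218/0.218) × 5 = 5.0000
  x=14: (0.184/0.218) × 4 = 3.3761
  x=15: (0.110/0.218) × 25 = 12.6147
Sum = 5.0000 + 3.3761 + 12.6147 = 20.9908

20.99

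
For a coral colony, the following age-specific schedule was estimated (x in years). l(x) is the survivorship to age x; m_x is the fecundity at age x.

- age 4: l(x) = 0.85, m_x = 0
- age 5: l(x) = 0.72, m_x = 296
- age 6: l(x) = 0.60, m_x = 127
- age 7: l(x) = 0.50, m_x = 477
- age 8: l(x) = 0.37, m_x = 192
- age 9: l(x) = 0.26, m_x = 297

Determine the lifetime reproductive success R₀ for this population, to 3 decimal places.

676.080

R₀ = Σ l(x) m_x:
  age 4: 0.85 × 0 = 0.0000
  age 5: 0.72 × 296 = 213.1200
  age 6: 0.60 × 127 = 76.2000
  age 7: 0.50 × 477 = 238.5000
  age 8: 0.37 × 192 = 71.0400
  age 9: 0.26 × 297 = 77.2200
R₀ = 0.0000 + 213.1200 + 76.2000 + 238.5000 + 71.0400 + 77.2200 = 676.0800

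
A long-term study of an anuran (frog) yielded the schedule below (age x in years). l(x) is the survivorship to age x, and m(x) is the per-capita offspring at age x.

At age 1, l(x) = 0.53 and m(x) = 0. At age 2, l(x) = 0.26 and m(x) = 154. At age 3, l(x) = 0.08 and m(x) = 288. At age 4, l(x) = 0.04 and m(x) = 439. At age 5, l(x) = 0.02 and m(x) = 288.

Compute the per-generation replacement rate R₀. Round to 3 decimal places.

R₀ = Σ l(x) m(x):
  age 1: 0.53 × 0 = 0.0000
  age 2: 0.26 × 154 = 40.0400
  age 3: 0.08 × 288 = 23.0400
  age 4: 0.04 × 439 = 17.5600
  age 5: 0.02 × 288 = 5.7600
R₀ = 0.0000 + 40.0400 + 23.0400 + 17.5600 + 5.7600 = 86.4000

86.400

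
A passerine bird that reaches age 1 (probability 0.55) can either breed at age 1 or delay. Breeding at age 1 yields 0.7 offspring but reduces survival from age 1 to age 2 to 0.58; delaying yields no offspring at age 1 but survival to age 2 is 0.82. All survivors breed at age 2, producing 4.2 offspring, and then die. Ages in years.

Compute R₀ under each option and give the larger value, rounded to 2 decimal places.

1.89

breed at age 1: R₀ = 0.55 × (0.7 + 0.58 × 4.2) = 0.55 × 3.1360 = 1.7248
delay to age 2: R₀ = 0.55 × (0.82 × 4.2) = 0.55 × 3.4440 = 1.8942
Higher: delay to age 2 (1.8942).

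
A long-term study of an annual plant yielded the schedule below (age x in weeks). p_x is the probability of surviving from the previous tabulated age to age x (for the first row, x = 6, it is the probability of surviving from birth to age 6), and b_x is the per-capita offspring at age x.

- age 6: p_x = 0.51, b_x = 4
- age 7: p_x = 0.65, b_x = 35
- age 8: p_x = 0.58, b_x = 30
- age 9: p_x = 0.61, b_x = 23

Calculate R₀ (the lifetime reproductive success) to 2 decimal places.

Survivorship from birth: l_x = p_6·p_7·…·p_x.
  l_6 = 0.51000
  l_7 = 0.33150
  l_8 = 0.19227
  l_9 = 0.11728
R₀ = Σ l_x b_x:
  age 6: 0.51000 × 4 = 2.0400
  age 7: 0.33150 × 35 = 11.6025
  age 8: 0.19227 × 30 = 5.7681
  age 9: 0.11728 × 23 = 2.6974
R₀ = 2.0400 + 11.6025 + 5.7681 + 2.6974 = 22.1080

22.11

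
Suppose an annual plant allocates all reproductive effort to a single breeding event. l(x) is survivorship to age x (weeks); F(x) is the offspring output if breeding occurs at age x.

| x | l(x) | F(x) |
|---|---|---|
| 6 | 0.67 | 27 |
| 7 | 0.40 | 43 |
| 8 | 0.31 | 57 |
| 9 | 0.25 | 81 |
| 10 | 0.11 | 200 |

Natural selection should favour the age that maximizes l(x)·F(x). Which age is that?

10

Expected offspring if breeding at age x = l(x) × F(x):
  age 6: 0.67 × 27 = 18.090
  age 7: 0.40 × 43 = 17.200
  age 8: 0.31 × 57 = 17.670
  age 9: 0.25 × 81 = 20.250
  age 10: 0.11 × 200 = 22.000
Maximum at age 10 (22.000).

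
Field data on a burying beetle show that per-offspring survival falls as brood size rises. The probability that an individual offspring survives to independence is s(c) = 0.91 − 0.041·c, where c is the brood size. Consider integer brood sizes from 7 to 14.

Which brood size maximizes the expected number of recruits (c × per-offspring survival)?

Expected recruits = c × s(c):
  c=7: 7 × 0.623 = 4.361
  c=8: 8 × 0.582 = 4.656
  c=9: 9 × 0.541 = 4.869
  c=10: 10 × 0.500 = 5.000
  c=11: 11 × 0.459 = 5.049
  c=12: 12 × 0.418 = 5.016
  c=13: 13 × 0.377 = 4.901
  c=14: 14 × 0.336 = 4.704
Maximum at c = 11 (5.049 recruits).

11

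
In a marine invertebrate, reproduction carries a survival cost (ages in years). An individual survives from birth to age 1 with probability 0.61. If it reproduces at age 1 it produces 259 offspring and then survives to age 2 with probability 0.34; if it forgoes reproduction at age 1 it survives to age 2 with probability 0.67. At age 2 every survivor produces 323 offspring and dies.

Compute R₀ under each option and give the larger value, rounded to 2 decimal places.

224.98

breed at age 1: R₀ = 0.61 × (259 + 0.34 × 323) = 0.61 × 368.8200 = 224.9802
delay to age 2: R₀ = 0.61 × (0.67 × 323) = 0.61 × 216.4100 = 132.0101
Higher: breed at age 1 (224.9802).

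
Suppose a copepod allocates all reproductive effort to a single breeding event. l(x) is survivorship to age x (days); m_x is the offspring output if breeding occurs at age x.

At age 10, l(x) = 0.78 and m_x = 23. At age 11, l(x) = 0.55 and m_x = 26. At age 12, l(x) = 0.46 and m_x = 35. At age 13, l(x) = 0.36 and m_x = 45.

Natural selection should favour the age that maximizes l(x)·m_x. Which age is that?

10

Expected offspring if breeding at age x = l(x) × m_x:
  age 10: 0.78 × 23 = 17.940
  age 11: 0.55 × 26 = 14.300
  age 12: 0.46 × 35 = 16.100
  age 13: 0.36 × 45 = 16.200
Maximum at age 10 (17.940).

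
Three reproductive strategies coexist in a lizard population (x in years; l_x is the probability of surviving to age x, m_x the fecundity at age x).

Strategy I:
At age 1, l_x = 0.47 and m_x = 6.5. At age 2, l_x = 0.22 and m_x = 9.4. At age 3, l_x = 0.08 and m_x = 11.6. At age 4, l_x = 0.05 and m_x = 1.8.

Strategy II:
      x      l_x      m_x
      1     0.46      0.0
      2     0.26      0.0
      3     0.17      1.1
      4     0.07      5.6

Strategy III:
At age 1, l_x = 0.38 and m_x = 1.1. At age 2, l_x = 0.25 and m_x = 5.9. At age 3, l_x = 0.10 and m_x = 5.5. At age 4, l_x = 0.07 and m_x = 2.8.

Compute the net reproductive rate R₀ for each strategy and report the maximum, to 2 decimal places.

Strategy I: R₀ = 0.47×6.5 + 0.22×9.4 + 0.08×11.6 + 0.05×1.8 = 6.1410
Strategy II: R₀ = 0.46×0.0 + 0.26×0.0 + 0.17×1.1 + 0.07×5.6 = 0.5790
Strategy III: R₀ = 0.38×1.1 + 0.25×5.9 + 0.10×5.5 + 0.07×2.8 = 2.6390
Highest R₀: strategy I with 6.1410.

6.14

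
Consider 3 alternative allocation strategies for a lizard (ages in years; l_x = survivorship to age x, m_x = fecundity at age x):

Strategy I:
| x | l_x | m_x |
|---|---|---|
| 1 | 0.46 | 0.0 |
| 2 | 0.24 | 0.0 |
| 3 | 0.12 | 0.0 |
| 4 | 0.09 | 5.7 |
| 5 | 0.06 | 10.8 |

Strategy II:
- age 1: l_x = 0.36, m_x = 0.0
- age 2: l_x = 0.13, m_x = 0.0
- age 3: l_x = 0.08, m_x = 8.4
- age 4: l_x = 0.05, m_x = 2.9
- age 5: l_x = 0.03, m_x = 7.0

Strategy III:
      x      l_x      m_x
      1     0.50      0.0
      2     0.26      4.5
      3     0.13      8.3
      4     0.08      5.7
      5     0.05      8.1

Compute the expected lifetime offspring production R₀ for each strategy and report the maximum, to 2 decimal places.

3.11

Strategy I: R₀ = 0.46×0.0 + 0.24×0.0 + 0.12×0.0 + 0.09×5.7 + 0.06×10.8 = 1.1610
Strategy II: R₀ = 0.36×0.0 + 0.13×0.0 + 0.08×8.4 + 0.05×2.9 + 0.03×7.0 = 1.0270
Strategy III: R₀ = 0.50×0.0 + 0.26×4.5 + 0.13×8.3 + 0.08×5.7 + 0.05×8.1 = 3.1100
Highest R₀: strategy III with 3.1100.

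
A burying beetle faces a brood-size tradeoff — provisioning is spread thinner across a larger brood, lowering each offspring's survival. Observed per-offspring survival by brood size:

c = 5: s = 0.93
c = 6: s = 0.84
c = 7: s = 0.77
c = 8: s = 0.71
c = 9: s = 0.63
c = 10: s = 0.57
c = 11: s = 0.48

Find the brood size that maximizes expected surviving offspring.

Expected surviving offspring = c × s(c):
  c=5: 5 × 0.93 = 4.650
  c=6: 6 × 0.84 = 5.040
  c=7: 7 × 0.77 = 5.390
  c=8: 8 × 0.71 = 5.680
  c=9: 9 × 0.63 = 5.670
  c=10: 10 × 0.57 = 5.700
  c=11: 11 × 0.48 = 5.280
Maximum at c = 10 (5.700 surviving offspring).

10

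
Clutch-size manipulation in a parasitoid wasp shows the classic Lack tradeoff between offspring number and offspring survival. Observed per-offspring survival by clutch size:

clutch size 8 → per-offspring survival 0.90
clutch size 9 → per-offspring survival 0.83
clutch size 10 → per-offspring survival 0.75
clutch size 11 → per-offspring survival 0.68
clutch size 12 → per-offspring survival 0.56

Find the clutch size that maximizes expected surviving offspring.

Expected surviving offspring = c × s(c):
  c=8: 8 × 0.90 = 7.200
  c=9: 9 × 0.83 = 7.470
  c=10: 10 × 0.75 = 7.500
  c=11: 11 × 0.68 = 7.480
  c=12: 12 × 0.56 = 6.720
Maximum at c = 10 (7.500 surviving offspring).

10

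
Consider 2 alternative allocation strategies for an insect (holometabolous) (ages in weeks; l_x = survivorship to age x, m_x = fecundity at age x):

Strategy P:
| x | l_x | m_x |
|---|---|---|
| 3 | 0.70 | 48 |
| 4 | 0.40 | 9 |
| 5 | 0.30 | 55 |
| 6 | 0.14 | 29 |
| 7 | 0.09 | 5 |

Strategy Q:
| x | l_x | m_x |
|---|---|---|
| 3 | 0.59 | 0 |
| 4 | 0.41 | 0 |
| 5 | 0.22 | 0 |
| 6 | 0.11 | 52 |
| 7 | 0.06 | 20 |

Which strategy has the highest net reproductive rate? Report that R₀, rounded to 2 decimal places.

Strategy P: R₀ = 0.70×48 + 0.40×9 + 0.30×55 + 0.14×29 + 0.09×5 = 58.2100
Strategy Q: R₀ = 0.59×0 + 0.41×0 + 0.22×0 + 0.11×52 + 0.06×20 = 6.9200
Highest R₀: strategy P with 58.2100.

58.21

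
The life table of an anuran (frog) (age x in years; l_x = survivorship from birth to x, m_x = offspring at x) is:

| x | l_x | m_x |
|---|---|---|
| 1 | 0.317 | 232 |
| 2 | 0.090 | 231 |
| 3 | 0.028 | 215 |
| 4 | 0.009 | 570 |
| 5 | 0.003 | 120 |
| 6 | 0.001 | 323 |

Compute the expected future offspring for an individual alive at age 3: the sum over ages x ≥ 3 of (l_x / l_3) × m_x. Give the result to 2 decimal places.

l_3 = 0.028. Conditional survival from age 3 to x is l_x / l_3.
  x=3: (0.028/0.028) × 215 = 215.0000
  x=4: (0.009/0.028) × 570 = 183.2143
  x=5: (0.003/0.028) × 120 = 12.8571
  x=6: (0.001/0.028) × 323 = 11.5357
Sum = 215.0000 + 183.2143 + 12.8571 + 11.5357 = 422.6071

422.61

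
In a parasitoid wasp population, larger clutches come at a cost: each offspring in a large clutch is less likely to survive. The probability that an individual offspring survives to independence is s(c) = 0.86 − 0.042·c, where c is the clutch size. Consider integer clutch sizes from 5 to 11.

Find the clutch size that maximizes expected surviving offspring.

10

Expected surviving offspring = c × s(c):
  c=5: 5 × 0.650 = 3.250
  c=6: 6 × 0.608 = 3.648
  c=7: 7 × 0.566 = 3.962
  c=8: 8 × 0.524 = 4.192
  c=9: 9 × 0.482 = 4.338
  c=10: 10 × 0.440 = 4.400
  c=11: 11 × 0.398 = 4.378
Maximum at c = 10 (4.400 surviving offspring).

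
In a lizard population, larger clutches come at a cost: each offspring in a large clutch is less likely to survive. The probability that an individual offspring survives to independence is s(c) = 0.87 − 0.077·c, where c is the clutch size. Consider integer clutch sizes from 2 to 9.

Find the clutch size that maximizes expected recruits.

6

Expected recruits = c × s(c):
  c=2: 2 × 0.716 = 1.432
  c=3: 3 × 0.639 = 1.917
  c=4: 4 × 0.562 = 2.248
  c=5: 5 × 0.485 = 2.425
  c=6: 6 × 0.408 = 2.448
  c=7: 7 × 0.331 = 2.317
  c=8: 8 × 0.254 = 2.032
  c=9: 9 × 0.177 = 1.593
Maximum at c = 6 (2.448 recruits).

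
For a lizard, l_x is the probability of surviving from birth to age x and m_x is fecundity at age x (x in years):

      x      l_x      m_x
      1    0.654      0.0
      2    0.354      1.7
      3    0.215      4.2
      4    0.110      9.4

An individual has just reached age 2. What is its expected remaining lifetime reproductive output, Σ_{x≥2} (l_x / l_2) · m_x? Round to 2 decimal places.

l_2 = 0.354. Conditional survival from age 2 to x is l_x / l_2.
  x=2: (0.354/0.354) × 1.7 = 1.7000
  x=3: (0.215/0.354) × 4.2 = 2.5508
  x=4: (0.110/0.354) × 9.4 = 2.9209
Sum = 1.7000 + 2.5508 + 2.9209 = 7.1718

7.17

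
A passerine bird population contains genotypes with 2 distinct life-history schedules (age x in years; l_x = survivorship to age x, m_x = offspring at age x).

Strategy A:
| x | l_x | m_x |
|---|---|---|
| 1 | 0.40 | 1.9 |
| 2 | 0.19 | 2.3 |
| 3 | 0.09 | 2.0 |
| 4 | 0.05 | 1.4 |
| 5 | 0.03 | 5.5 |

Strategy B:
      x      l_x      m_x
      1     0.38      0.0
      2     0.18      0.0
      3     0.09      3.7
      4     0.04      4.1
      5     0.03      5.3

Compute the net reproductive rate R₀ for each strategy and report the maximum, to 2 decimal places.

1.61

Strategy A: R₀ = 0.40×1.9 + 0.19×2.3 + 0.09×2.0 + 0.05×1.4 + 0.03×5.5 = 1.6120
Strategy B: R₀ = 0.38×0.0 + 0.18×0.0 + 0.09×3.7 + 0.04×4.1 + 0.03×5.3 = 0.6560
Highest R₀: strategy A with 1.6120.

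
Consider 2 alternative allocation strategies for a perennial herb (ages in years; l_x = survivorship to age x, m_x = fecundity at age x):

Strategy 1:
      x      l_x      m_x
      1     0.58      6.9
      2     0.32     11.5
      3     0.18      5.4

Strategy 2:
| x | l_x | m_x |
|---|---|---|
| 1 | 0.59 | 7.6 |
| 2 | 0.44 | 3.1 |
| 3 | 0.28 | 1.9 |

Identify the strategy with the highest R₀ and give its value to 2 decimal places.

Strategy 1: R₀ = 0.58×6.9 + 0.32×11.5 + 0.18×5.4 = 8.6540
Strategy 2: R₀ = 0.59×7.6 + 0.44×3.1 + 0.28×1.9 = 6.3800
Highest R₀: strategy 1 with 8.6540.

8.65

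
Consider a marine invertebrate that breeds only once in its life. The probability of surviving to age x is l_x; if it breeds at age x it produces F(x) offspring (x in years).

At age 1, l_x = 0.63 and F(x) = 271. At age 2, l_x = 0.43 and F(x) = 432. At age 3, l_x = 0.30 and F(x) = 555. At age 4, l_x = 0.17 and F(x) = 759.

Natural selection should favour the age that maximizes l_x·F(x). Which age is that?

Expected offspring if breeding at age x = l_x × F(x):
  age 1: 0.63 × 271 = 170.730
  age 2: 0.43 × 432 = 185.760
  age 3: 0.30 × 555 = 166.500
  age 4: 0.17 × 759 = 129.030
Maximum at age 2 (185.760).

2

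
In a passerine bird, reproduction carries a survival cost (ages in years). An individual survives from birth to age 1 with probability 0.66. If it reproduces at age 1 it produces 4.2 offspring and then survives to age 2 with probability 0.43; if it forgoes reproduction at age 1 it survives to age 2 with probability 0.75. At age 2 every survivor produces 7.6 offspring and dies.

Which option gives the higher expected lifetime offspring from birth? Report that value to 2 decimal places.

breed at age 1: R₀ = 0.66 × (4.2 + 0.43 × 7.6) = 0.66 × 7.4680 = 4.9289
delay to age 2: R₀ = 0.66 × (0.75 × 7.6) = 0.66 × 5.7000 = 3.7620
Higher: breed at age 1 (4.9289).

4.93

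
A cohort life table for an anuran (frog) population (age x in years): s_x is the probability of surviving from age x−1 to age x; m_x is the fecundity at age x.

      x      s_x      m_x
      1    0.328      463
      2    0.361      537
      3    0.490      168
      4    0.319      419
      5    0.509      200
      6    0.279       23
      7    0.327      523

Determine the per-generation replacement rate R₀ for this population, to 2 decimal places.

235.35

Survivorship from birth: l_x = s_1·s_2·…·s_x.
  l_1 = 0.32800
  l_2 = 0.11841
  l_3 = 0.05802
  l_4 = 0.01851
  l_5 = 0.00942
  l_6 = 0.00263
  l_7 = 0.00086
R₀ = Σ l_x m_x:
  age 1: 0.32800 × 463 = 151.8640
  age 2: 0.11841 × 537 = 63.5862
  age 3: 0.05802 × 168 = 9.7474
  age 4: 0.01851 × 419 = 7.7557
  age 5: 0.00942 × 200 = 1.8840
  age 6: 0.00263 × 23 = 0.0605
  age 7: 0.00086 × 523 = 0.4498
R₀ = 151.8640 + 63.5862 + 9.7474 + 7.7557 + 1.8840 + 0.0605 + 0.4498 = 235.3475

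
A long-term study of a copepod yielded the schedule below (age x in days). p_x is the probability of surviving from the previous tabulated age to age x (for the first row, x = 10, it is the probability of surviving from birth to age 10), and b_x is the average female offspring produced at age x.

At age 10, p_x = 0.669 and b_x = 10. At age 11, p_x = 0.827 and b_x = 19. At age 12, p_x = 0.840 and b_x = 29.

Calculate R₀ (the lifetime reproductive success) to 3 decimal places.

30.679

Survivorship from birth: l_x = p_10·p_11·…·p_x.
  l_10 = 0.66900
  l_11 = 0.55326
  l_12 = 0.46474
R₀ = Σ l_x b_x:
  age 10: 0.66900 × 10 = 6.6900
  age 11: 0.55326 × 19 = 10.5119
  age 12: 0.46474 × 29 = 13.4775
R₀ = 6.6900 + 10.5119 + 13.4775 = 30.6794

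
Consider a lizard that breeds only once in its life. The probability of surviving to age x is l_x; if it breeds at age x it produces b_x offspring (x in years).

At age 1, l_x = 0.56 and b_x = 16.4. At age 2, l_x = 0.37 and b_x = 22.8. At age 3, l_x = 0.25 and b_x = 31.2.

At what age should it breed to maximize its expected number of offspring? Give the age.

1

Expected offspring if breeding at age x = l_x × b_x:
  age 1: 0.56 × 16.4 = 9.184
  age 2: 0.37 × 22.8 = 8.436
  age 3: 0.25 × 31.2 = 7.800
Maximum at age 1 (9.184).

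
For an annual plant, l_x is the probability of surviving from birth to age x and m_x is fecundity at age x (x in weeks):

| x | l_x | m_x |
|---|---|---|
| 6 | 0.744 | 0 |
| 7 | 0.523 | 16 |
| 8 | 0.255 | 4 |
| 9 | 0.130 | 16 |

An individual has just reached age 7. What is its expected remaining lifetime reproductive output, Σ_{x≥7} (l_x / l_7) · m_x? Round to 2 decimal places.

l_7 = 0.523. Conditional survival from age 7 to x is l_x / l_7.
  x=7: (0.523/0.523) × 16 = 16.0000
  x=8: (0.255/0.523) × 4 = 1.9503
  x=9: (0.130/0.523) × 16 = 3.9771
Sum = 16.0000 + 1.9503 + 3.9771 = 21.9273

21.93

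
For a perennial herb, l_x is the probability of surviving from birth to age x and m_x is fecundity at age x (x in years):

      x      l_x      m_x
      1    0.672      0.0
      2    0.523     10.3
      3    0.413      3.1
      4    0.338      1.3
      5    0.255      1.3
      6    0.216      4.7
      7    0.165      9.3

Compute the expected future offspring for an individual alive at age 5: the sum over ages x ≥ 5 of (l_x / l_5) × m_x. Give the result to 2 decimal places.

l_5 = 0.255. Conditional survival from age 5 to x is l_x / l_5.
  x=5: (0.255/0.255) × 1.3 = 1.3000
  x=6: (0.216/0.255) × 4.7 = 3.9812
  x=7: (0.165/0.255) × 9.3 = 6.0176
Sum = 1.3000 + 3.9812 + 6.0176 = 11.2988

11.30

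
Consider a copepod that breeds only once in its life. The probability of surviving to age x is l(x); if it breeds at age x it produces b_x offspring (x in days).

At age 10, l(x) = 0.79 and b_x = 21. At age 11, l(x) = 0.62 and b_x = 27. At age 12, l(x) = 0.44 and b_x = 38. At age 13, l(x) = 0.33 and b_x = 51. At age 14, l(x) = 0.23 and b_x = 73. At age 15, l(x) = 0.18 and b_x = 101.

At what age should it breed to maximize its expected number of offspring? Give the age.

15

Expected offspring if breeding at age x = l(x) × b_x:
  age 10: 0.79 × 21 = 16.590
  age 11: 0.62 × 27 = 16.740
  age 12: 0.44 × 38 = 16.720
  age 13: 0.33 × 51 = 16.830
  age 14: 0.23 × 73 = 16.790
  age 15: 0.18 × 101 = 18.180
Maximum at age 15 (18.180).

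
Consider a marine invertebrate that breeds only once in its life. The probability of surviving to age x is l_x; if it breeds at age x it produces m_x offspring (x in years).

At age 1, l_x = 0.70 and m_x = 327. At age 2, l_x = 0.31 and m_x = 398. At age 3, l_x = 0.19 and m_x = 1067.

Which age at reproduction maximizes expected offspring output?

1

Expected offspring if breeding at age x = l_x × m_x:
  age 1: 0.70 × 327 = 228.900
  age 2: 0.31 × 398 = 123.380
  age 3: 0.19 × 1067 = 202.730
Maximum at age 1 (228.900).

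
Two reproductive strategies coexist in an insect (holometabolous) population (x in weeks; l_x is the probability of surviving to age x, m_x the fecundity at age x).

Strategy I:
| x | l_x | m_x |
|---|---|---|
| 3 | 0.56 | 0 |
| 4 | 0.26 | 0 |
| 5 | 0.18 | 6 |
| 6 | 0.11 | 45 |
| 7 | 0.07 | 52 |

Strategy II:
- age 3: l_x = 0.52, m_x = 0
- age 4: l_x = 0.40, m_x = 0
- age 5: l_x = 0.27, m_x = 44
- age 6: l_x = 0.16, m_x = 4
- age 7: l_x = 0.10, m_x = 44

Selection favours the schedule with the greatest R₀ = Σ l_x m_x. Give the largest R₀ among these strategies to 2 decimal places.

Strategy I: R₀ = 0.56×0 + 0.26×0 + 0.18×6 + 0.11×45 + 0.07×52 = 9.6700
Strategy II: R₀ = 0.52×0 + 0.40×0 + 0.27×44 + 0.16×4 + 0.10×44 = 16.9200
Highest R₀: strategy II with 16.9200.

16.92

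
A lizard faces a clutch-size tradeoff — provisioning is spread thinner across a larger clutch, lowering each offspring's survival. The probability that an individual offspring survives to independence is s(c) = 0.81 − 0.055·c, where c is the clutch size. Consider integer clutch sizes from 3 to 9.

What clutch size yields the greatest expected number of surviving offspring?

Expected surviving offspring = c × s(c):
  c=3: 3 × 0.645 = 1.935
  c=4: 4 × 0.590 = 2.360
  c=5: 5 × 0.535 = 2.675
  c=6: 6 × 0.480 = 2.880
  c=7: 7 × 0.425 = 2.975
  c=8: 8 × 0.370 = 2.960
  c=9: 9 × 0.315 = 2.835
Maximum at c = 7 (2.975 surviving offspring).

7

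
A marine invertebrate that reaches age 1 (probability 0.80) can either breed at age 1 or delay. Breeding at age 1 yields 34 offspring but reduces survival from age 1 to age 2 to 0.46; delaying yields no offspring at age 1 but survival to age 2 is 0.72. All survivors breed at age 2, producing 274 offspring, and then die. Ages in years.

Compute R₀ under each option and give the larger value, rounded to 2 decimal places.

157.82

breed at age 1: R₀ = 0.80 × (34 + 0.46 × 274) = 0.80 × 160.0400 = 128.0320
delay to age 2: R₀ = 0.80 × (0.72 × 274) = 0.80 × 197.2800 = 157.8240
Higher: delay to age 2 (157.8240).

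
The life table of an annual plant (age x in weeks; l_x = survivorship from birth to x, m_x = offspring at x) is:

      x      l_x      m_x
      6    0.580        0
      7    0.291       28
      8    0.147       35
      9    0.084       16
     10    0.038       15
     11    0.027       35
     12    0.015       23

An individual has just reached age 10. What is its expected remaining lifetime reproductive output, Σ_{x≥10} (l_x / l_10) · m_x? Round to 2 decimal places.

l_10 = 0.038. Conditional survival from age 10 to x is l_x / l_10.
  x=10: (0.038/0.038) × 15 = 15.0000
  x=11: (0.027/0.038) × 35 = 24.8684
  x=12: (0.015/0.038) × 23 = 9.0789
Sum = 15.0000 + 24.8684 + 9.0789 = 48.9474

48.95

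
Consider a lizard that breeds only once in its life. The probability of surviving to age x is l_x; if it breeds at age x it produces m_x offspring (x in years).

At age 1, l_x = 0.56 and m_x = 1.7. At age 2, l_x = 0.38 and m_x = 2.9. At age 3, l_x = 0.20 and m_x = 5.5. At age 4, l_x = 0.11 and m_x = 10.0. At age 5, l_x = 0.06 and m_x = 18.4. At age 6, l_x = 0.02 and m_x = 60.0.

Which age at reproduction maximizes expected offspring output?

6

Expected offspring if breeding at age x = l_x × m_x:
  age 1: 0.56 × 1.7 = 0.952
  age 2: 0.38 × 2.9 = 1.102
  age 3: 0.20 × 5.5 = 1.100
  age 4: 0.11 × 10.0 = 1.100
  age 5: 0.06 × 18.4 = 1.104
  age 6: 0.02 × 60.0 = 1.200
Maximum at age 6 (1.200).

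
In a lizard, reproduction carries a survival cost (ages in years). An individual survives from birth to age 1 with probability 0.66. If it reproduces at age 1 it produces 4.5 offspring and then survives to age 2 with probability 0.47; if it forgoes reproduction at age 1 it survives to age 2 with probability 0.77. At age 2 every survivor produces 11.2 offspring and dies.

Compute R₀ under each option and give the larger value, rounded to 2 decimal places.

breed at age 1: R₀ = 0.66 × (4.5 + 0.47 × 11.2) = 0.66 × 9.7640 = 6.4442
delay to age 2: R₀ = 0.66 × (0.77 × 11.2) = 0.66 × 8.6240 = 5.6918
Higher: breed at age 1 (6.4442).

6.44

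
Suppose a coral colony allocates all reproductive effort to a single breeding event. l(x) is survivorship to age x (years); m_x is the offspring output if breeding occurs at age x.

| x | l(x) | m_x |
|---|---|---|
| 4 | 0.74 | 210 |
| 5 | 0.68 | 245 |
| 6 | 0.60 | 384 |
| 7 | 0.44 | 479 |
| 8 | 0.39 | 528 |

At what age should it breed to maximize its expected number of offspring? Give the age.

Expected offspring if breeding at age x = l(x) × m_x:
  age 4: 0.74 × 210 = 155.400
  age 5: 0.68 × 245 = 166.600
  age 6: 0.60 × 384 = 230.400
  age 7: 0.44 × 479 = 210.760
  age 8: 0.39 × 528 = 205.920
Maximum at age 6 (230.400).

6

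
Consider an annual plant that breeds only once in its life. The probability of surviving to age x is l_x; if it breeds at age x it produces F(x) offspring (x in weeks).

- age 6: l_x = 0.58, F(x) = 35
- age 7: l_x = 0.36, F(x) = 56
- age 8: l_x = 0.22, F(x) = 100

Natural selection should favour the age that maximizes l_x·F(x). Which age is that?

Expected offspring if breeding at age x = l_x × F(x):
  age 6: 0.58 × 35 = 20.300
  age 7: 0.36 × 56 = 20.160
  age 8: 0.22 × 100 = 22.000
Maximum at age 8 (22.000).

8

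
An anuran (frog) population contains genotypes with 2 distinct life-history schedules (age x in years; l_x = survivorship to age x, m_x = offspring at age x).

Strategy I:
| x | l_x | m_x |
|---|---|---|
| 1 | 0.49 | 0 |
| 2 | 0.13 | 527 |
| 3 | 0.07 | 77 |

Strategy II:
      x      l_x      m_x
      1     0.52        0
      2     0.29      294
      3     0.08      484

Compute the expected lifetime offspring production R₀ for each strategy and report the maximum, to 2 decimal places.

Strategy I: R₀ = 0.49×0 + 0.13×527 + 0.07×77 = 73.9000
Strategy II: R₀ = 0.52×0 + 0.29×294 + 0.08×484 = 123.9800
Highest R₀: strategy II with 123.9800.

123.98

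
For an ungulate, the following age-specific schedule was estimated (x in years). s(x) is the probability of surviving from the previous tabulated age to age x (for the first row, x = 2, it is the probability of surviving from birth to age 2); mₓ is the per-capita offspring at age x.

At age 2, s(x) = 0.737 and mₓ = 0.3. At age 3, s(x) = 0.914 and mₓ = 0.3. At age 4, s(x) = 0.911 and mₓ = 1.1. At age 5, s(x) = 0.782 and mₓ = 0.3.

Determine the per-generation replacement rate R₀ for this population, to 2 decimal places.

Survivorship from birth: l_x = s_2·s_3·…·s_x.
  l_2 = 0.73700
  l_3 = 0.67362
  l_4 = 0.61367
  l_5 = 0.47989
R₀ = Σ l_x mₓ:
  age 2: 0.73700 × 0.3 = 0.2211
  age 3: 0.67362 × 0.3 = 0.2021
  age 4: 0.61367 × 1.1 = 0.6750
  age 5: 0.47989 × 0.3 = 0.1440
R₀ = 0.2211 + 0.2021 + 0.6750 + 0.1440 = 1.2422

1.24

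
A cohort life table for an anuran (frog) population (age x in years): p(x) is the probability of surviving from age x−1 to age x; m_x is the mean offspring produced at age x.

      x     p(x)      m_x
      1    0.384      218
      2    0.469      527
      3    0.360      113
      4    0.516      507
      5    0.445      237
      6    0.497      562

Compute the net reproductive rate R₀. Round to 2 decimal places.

Survivorship from birth: l_x = p_1·p_2·…·p_x.
  l_1 = 0.38400
  l_2 = 0.18010
  l_3 = 0.06483
  l_4 = 0.03345
  l_5 = 0.01489
  l_6 = 0.00740
R₀ = Σ l_x m_x:
  age 1: 0.38400 × 218 = 83.7120
  age 2: 0.18010 × 527 = 94.9127
  age 3: 0.06483 × 113 = 7.3258
  age 4: 0.03345 × 507 = 16.9592
  age 5: 0.01489 × 237 = 3.5289
  age 6: 0.00740 × 562 = 4.1588
R₀ = 83.7120 + 94.9127 + 7.3258 + 16.9592 + 3.5289 + 4.1588 = 210.5974

210.60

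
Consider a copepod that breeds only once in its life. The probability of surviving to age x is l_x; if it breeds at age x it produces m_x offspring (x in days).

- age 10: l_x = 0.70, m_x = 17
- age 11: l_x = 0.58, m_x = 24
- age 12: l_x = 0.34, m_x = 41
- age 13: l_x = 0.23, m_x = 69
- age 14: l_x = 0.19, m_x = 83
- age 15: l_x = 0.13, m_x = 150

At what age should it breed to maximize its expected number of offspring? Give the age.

Expected offspring if breeding at age x = l_x × m_x:
  age 10: 0.70 × 17 = 11.900
  age 11: 0.58 × 24 = 13.920
  age 12: 0.34 × 41 = 13.940
  age 13: 0.23 × 69 = 15.870
  age 14: 0.19 × 83 = 15.770
  age 15: 0.13 × 150 = 19.500
Maximum at age 15 (19.500).

15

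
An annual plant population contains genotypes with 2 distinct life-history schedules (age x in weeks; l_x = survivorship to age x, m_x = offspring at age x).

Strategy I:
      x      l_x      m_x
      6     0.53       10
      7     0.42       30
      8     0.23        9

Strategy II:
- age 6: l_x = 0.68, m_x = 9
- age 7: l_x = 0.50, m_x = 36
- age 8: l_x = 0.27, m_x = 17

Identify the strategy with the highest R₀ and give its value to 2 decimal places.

28.71

Strategy I: R₀ = 0.53×10 + 0.42×30 + 0.23×9 = 19.9700
Strategy II: R₀ = 0.68×9 + 0.50×36 + 0.27×17 = 28.7100
Highest R₀: strategy II with 28.7100.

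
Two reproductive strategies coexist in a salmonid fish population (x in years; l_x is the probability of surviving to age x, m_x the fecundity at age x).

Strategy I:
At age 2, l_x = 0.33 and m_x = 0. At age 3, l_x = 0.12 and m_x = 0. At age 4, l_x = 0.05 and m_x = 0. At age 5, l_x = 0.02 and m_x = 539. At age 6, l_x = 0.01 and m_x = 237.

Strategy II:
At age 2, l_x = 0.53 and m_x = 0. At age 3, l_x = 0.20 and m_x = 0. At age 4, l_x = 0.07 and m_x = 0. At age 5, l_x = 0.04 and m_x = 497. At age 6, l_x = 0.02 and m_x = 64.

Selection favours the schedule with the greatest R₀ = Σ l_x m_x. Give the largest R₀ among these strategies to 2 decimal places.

Strategy I: R₀ = 0.33×0 + 0.12×0 + 0.05×0 + 0.02×539 + 0.01×237 = 13.1500
Strategy II: R₀ = 0.53×0 + 0.20×0 + 0.07×0 + 0.04×497 + 0.02×64 = 21.1600
Highest R₀: strategy II with 21.1600.

21.16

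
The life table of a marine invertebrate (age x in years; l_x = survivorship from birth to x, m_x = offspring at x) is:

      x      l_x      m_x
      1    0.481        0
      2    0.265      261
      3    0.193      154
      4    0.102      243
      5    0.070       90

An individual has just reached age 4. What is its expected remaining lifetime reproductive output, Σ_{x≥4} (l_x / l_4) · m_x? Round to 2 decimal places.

l_4 = 0.102. Conditional survival from age 4 to x is l_x / l_4.
  x=4: (0.102/0.102) × 243 = 243.0000
  x=5: (0.070/0.102) × 90 = 61.7647
Sum = 243.0000 + 61.7647 = 304.7647

304.76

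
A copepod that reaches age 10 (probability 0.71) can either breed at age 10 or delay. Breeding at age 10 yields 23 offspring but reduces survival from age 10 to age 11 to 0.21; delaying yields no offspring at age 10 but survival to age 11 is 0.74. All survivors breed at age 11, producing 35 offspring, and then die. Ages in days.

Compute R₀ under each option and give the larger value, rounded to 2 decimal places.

breed at age 10: R₀ = 0.71 × (23 + 0.21 × 35) = 0.71 × 30.3500 = 21.5485
delay to age 11: R₀ = 0.71 × (0.74 × 35) = 0.71 × 25.9000 = 18.3890
Higher: breed at age 10 (21.5485).

21.55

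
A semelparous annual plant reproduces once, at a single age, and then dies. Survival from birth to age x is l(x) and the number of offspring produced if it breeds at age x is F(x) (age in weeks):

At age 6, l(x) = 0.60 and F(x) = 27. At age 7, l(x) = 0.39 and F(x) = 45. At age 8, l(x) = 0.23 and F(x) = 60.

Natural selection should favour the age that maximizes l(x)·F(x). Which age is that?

Expected offspring if breeding at age x = l(x) × F(x):
  age 6: 0.60 × 27 = 16.200
  age 7: 0.39 × 45 = 17.550
  age 8: 0.23 × 60 = 13.800
Maximum at age 7 (17.550).

7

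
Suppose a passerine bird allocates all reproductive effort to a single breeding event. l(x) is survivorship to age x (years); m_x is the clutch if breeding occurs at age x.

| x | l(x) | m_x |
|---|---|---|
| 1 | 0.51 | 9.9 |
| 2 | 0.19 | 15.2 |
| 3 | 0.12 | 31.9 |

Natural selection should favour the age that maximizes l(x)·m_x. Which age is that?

1

Expected offspring if breeding at age x = l(x) × m_x:
  age 1: 0.51 × 9.9 = 5.049
  age 2: 0.19 × 15.2 = 2.888
  age 3: 0.12 × 31.9 = 3.828
Maximum at age 1 (5.049).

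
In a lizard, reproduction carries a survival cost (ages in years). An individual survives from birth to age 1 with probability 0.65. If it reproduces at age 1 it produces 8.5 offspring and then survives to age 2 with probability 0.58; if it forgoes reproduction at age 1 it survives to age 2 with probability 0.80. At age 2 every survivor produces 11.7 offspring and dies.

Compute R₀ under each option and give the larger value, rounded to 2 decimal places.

breed at age 1: R₀ = 0.65 × (8.5 + 0.58 × 11.7) = 0.65 × 15.2860 = 9.9359
delay to age 2: R₀ = 0.65 × (0.80 × 11.7) = 0.65 × 9.3600 = 6.0840
Higher: breed at age 1 (9.9359).

9.94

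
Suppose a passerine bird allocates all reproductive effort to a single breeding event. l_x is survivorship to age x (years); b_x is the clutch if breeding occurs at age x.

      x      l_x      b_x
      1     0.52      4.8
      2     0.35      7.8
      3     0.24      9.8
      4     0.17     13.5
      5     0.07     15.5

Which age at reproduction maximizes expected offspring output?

Expected offspring if breeding at age x = l_x × b_x:
  age 1: 0.52 × 4.8 = 2.496
  age 2: 0.35 × 7.8 = 2.730
  age 3: 0.24 × 9.8 = 2.352
  age 4: 0.17 × 13.5 = 2.295
  age 5: 0.07 × 15.5 = 1.085
Maximum at age 2 (2.730).

2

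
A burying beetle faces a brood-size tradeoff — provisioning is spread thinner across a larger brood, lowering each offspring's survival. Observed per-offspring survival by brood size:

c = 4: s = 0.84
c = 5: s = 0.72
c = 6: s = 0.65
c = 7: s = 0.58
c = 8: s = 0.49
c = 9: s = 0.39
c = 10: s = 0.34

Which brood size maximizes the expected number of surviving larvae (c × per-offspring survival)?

7

Expected surviving larvae = c × s(c):
  c=4: 4 × 0.84 = 3.360
  c=5: 5 × 0.72 = 3.600
  c=6: 6 × 0.65 = 3.900
  c=7: 7 × 0.58 = 4.060
  c=8: 8 × 0.49 = 3.920
  c=9: 9 × 0.39 = 3.510
  c=10: 10 × 0.34 = 3.400
Maximum at c = 7 (4.060 surviving larvae).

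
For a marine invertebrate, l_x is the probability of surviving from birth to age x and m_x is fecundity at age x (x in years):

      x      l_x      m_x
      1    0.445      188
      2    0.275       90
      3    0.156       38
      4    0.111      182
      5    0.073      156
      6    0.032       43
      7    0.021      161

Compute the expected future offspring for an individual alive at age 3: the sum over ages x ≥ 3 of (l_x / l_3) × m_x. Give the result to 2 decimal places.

l_3 = 0.156. Conditional survival from age 3 to x is l_x / l_3.
  x=3: (0.156/0.156) × 38 = 38.0000
  x=4: (0.111/0.156) × 182 = 129.5000
  x=5: (0.073/0.156) × 156 = 73.0000
  x=6: (0.032/0.156) × 43 = 8.8205
  x=7: (0.021/0.156) × 161 = 21.6731
Sum = 38.0000 + 129.5000 + 73.0000 + 8.8205 + 21.6731 = 270.9936

270.99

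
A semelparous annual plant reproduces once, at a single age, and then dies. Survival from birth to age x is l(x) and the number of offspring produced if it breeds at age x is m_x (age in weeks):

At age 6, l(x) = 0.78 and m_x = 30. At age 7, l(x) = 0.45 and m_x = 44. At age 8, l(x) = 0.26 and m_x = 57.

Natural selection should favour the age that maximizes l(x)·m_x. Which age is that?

6

Expected offspring if breeding at age x = l(x) × m_x:
  age 6: 0.78 × 30 = 23.400
  age 7: 0.45 × 44 = 19.800
  age 8: 0.26 × 57 = 14.820
Maximum at age 6 (23.400).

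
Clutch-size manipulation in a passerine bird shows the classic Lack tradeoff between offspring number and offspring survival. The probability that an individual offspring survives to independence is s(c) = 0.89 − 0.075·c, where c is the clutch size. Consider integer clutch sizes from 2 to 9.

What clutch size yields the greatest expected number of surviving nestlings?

6

Expected surviving nestlings = c × s(c):
  c=2: 2 × 0.740 = 1.480
  c=3: 3 × 0.665 = 1.995
  c=4: 4 × 0.590 = 2.360
  c=5: 5 × 0.515 = 2.575
  c=6: 6 × 0.440 = 2.640
  c=7: 7 × 0.365 = 2.555
  c=8: 8 × 0.290 = 2.320
  c=9: 9 × 0.215 = 1.935
Maximum at c = 6 (2.640 surviving nestlings).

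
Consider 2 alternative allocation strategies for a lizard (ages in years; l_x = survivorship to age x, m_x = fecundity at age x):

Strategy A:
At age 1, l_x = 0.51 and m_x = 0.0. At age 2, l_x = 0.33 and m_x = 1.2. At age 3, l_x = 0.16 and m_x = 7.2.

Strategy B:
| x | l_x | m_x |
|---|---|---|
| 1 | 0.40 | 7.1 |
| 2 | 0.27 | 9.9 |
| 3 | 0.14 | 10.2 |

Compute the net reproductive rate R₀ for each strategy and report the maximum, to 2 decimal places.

6.94

Strategy A: R₀ = 0.51×0.0 + 0.33×1.2 + 0.16×7.2 = 1.5480
Strategy B: R₀ = 0.40×7.1 + 0.27×9.9 + 0.14×10.2 = 6.9410
Highest R₀: strategy B with 6.9410.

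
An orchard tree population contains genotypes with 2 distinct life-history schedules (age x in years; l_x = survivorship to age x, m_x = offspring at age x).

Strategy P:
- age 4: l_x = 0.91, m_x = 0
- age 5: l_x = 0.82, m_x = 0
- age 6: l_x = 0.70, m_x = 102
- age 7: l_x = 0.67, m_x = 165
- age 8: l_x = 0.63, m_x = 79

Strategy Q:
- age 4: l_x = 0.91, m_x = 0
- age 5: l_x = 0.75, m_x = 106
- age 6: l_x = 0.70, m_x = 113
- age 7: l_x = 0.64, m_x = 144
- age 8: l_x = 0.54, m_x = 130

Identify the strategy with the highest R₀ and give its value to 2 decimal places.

320.96

Strategy P: R₀ = 0.91×0 + 0.82×0 + 0.70×102 + 0.67×165 + 0.63×79 = 231.7200
Strategy Q: R₀ = 0.91×0 + 0.75×106 + 0.70×113 + 0.64×144 + 0.54×130 = 320.9600
Highest R₀: strategy Q with 320.9600.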